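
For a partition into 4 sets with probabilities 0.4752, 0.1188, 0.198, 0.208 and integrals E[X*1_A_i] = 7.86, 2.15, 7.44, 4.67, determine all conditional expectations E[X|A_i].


For each cell A_i: E[X|A_i] = E[X*1_A_i] / P(A_i)
Step 1: E[X|A_1] = 7.86 / 0.4752 = 16.540404
Step 2: E[X|A_2] = 2.15 / 0.1188 = 18.097643
Step 3: E[X|A_3] = 7.44 / 0.198 = 37.575758
Step 4: E[X|A_4] = 4.67 / 0.208 = 22.451923
Verification: E[X] = sum E[X*1_A_i] = 7.86 + 2.15 + 7.44 + 4.67 = 22.12


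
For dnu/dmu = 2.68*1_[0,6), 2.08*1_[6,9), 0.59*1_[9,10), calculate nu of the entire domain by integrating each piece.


Integrate each piece of the Radon-Nikodym derivative:
Step 1: integral_0^6 2.68 dx = 2.68*(6-0) = 2.68*6 = 16.08
Step 2: integral_6^9 2.08 dx = 2.08*(9-6) = 2.08*3 = 6.24
Step 3: integral_9^10 0.59 dx = 0.59*(10-9) = 0.59*1 = 0.59
Total: 16.08 + 6.24 + 0.59 = 22.91


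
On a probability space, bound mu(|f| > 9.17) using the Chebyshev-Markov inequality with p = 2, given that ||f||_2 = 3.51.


Chebyshev/Markov inequality: mu(|f| > eps) <= (||f||_p / eps)^p
Step 1: ||f||_2 / eps = 3.51 / 9.17 = 0.38277
Step 2: Raise to power p = 2:
  (0.38277)^2 = 0.146513
Step 3: Therefore mu(|f| > 9.17) <= 0.146513


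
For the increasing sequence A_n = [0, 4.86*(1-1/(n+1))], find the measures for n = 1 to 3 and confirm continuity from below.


By continuity of measure from below: if A_n increases to A, then m(A_n) -> m(A).
Here A = [0, 4.86], so m(A) = 4.86
Step 1: a_1 = 4.86*(1 - 1/2) = 2.43, m(A_1) = 2.43
Step 2: a_2 = 4.86*(1 - 1/3) = 3.24, m(A_2) = 3.24
Step 3: a_3 = 4.86*(1 - 1/4) = 3.645, m(A_3) = 3.645
Limit: m(A_n) -> m([0,4.86]) = 4.86


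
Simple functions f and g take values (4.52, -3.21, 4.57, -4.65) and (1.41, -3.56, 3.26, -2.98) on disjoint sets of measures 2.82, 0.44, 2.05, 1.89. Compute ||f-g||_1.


Step 1: Compute differences f_i - g_i:
  4.52 - 1.41 = 3.11
  -3.21 - -3.56 = 0.35
  4.57 - 3.26 = 1.31
  -4.65 - -2.98 = -1.67
Step 2: Compute |diff|^1 * measure for each set:
  |3.11|^1 * 2.82 = 3.11 * 2.82 = 8.7702
  |0.35|^1 * 0.44 = 0.35 * 0.44 = 0.154
  |1.31|^1 * 2.05 = 1.31 * 2.05 = 2.6855
  |-1.67|^1 * 1.89 = 1.67 * 1.89 = 3.1563
Step 3: Sum = 14.766
Step 4: ||f-g||_1 = (14.766)^(1/1) = 14.766


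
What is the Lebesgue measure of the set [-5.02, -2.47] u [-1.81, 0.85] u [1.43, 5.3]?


For pairwise disjoint intervals, m(union) = sum of lengths.
= (-2.47 - -5.02) + (0.85 - -1.81) + (5.3 - 1.43)
= 2.55 + 2.66 + 3.87
= 9.08


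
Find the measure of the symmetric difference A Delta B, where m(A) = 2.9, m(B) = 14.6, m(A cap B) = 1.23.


m(A Delta B) = m(A) + m(B) - 2*m(A n B)
= 2.9 + 14.6 - 2*1.23
= 2.9 + 14.6 - 2.46
= 15.04


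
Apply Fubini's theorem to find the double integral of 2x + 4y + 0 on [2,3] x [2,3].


By Fubini, integrate in x first, then y.
Step 1: Fix y, integrate over x in [2,3]:
  integral(2x + 4y + 0, x=2..3)
  = 2*(3^2 - 2^2)/2 + (4y + 0)*(3 - 2)
  = 5 + (4y + 0)*1
  = 5 + 4y + 0
  = 5 + 4y
Step 2: Integrate over y in [2,3]:
  integral(5 + 4y, y=2..3)
  = 5*1 + 4*(3^2 - 2^2)/2
  = 5 + 10
  = 15


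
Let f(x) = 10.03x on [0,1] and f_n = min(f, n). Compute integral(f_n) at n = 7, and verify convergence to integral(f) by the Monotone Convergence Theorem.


f(x) = 10.03x on [0,1]; f_n(x) = min(10.03x, n). At n = 7:
Step 1: f(x) reaches 7 at x = 7/10.03 = 0.697906
Step 2: integral(f_7) = integral(10.03x, 0, 0.697906) + integral(7, 0.697906, 1)
       = 10.03*0.697906^2/2 + 7*(1 - 0.697906)
       = 2.442672 + 2.114656
       = 4.557328
Step 3: As n -> infinity, f_n increases to f, so by MCT integral(f_n) -> integral(f) = 10.03/2 = 5.015.
Convergence: integral(f_7) = 4.557328 -> 5.015 as n -> infinity


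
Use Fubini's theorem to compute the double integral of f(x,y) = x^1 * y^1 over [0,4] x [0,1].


By Fubini's theorem, the double integral factors as a product of single integrals:
Step 1: integral_0^4 x^1 dx = [x^2/2] from 0 to 4
     = 4^2/2 = 8
Step 2: integral_0^1 y^1 dy = [y^2/2] from 0 to 1
     = 1^2/2 = 0.5
Step 3: Double integral = 8 * 0.5 = 4


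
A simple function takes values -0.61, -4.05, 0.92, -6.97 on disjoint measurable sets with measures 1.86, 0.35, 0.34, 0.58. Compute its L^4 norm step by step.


Step 1: Compute |f_i|^4 for each value:
  |-0.61|^4 = 0.138458
  |-4.05|^4 = 269.042006
  |0.92|^4 = 0.716393
  |-6.97|^4 = 2360.103845
Step 2: Multiply by measures and sum:
  0.138458 * 1.86 = 0.257533
  269.042006 * 0.35 = 94.164702
  0.716393 * 0.34 = 0.243574
  2360.103845 * 0.58 = 1368.86023
Sum = 0.257533 + 94.164702 + 0.243574 + 1368.86023 = 1463.526038
Step 3: Take the p-th root:
||f||_4 = (1463.526038)^(1/4) = 6.185148


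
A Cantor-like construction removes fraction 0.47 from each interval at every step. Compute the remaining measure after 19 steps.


Step 1: At each step, fraction remaining = 1 - 0.47 = 0.53
Step 2: After 19 steps, measure = (0.53)^19
Result = 5.770873e-06


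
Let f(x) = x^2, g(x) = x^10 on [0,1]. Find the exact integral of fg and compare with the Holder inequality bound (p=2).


Step 1: Exact integral of f*g = integral(x^12, 0, 1) = 1/13
     = 0.076923
Step 2: Holder bound with p=2, q=2:
  ||f||_p = (integral x^4 dx)^(1/2) = (1/5)^(1/2) = 0.447214
  ||g||_q = (integral x^20 dx)^(1/2) = (1/21)^(1/2) = 0.218218
Step 3: Holder bound = ||f||_p * ||g||_q = 0.447214 * 0.218218 = 0.09759
Verification: 0.076923 <= 0.09759 (Holder holds)


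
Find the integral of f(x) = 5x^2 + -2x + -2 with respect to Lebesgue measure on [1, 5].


The Lebesgue integral of a Riemann-integrable function agrees with the Riemann integral.
Antiderivative F(x) = (5/3)x^3 + (-2/2)x^2 + -2x
F(5) = (5/3)*5^3 + (-2/2)*5^2 + -2*5
     = (5/3)*125 + (-2/2)*25 + -2*5
     = 208.333333 + -25 + -10
     = 173.333333
F(1) = -1.333333
Integral = F(5) - F(1) = 173.333333 - -1.333333 = 174.666667


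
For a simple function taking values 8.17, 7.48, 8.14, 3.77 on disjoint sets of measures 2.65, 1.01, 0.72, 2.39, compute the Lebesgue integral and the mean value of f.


Step 1: Integral = sum(value_i * measure_i)
= 8.17*2.65 + 7.48*1.01 + 8.14*0.72 + 3.77*2.39
= 21.6505 + 7.5548 + 5.8608 + 9.0103
= 44.0764
Step 2: Total measure of domain = 2.65 + 1.01 + 0.72 + 2.39 = 6.77
Step 3: Average value = 44.0764 / 6.77 = 6.510547


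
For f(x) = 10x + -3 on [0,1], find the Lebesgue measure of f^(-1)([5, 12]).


f^(-1)([5, 12]) = {x : 5 <= 10x + -3 <= 12}
Solving: (5 - -3)/10 <= x <= (12 - -3)/10
= [0.8, 1.5]
Intersecting with [0,1]: [0.8, 1]
Measure = 1 - 0.8 = 0.2


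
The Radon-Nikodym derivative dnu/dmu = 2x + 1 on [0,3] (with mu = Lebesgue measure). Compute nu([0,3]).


nu(A) = integral_A (dnu/dmu) dmu = integral_0^3 (2x + 1) dx
Step 1: Antiderivative F(x) = (2/2)x^2 + 1x
Step 2: F(3) = (2/2)*3^2 + 1*3 = 9 + 3 = 12
Step 3: F(0) = (2/2)*0^2 + 1*0 = 0.0 + 0 = 0.0
Step 4: nu([0,3]) = F(3) - F(0) = 12 - 0.0 = 12


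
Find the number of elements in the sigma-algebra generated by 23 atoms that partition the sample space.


Each element of the sigma-algebra is a union of some subset of the 23 atoms.
The number of such subsets is 2^23 = 8388608.


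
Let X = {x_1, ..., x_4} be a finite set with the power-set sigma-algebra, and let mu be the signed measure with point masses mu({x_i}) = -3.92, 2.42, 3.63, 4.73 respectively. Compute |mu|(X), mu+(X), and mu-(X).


Step 1: Every measurable set is a union of atoms (the cells / points), so a Hahn decomposition is
  obtained by grouping atoms by sign: P = union of atoms with mu > 0, N = union of the remaining atoms.
  Atoms in P (indices): 2, 3, 4;  atoms in N (indices): 1
  Positive values: 2.42, 3.63, 4.73
  Negative values: -3.92
Step 2: mu+(X) = mu(P) = sum of positive atom values = 10.78
Step 3: mu-(X) = -mu(N) = sum of |negative atom values| = 3.92
Step 4: |mu|(X) = mu+(X) + mu-(X) = 10.78 + 3.92 = 14.7


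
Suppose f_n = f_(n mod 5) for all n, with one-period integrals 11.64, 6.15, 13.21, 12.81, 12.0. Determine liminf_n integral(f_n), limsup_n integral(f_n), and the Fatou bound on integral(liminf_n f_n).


The sequence (integral(f_n)) is periodic with period 5, repeating the values 11.64, 6.15, 13.21, 12.81, 12.0 indefinitely.
Step 1: For a periodic sequence, every tail (a_m, a_(m+1), ...) contains all 5 period values infinitely often.
Step 2: Hence inf of every tail = min of the period values = min(11.64, 6.15, 13.21, 12.81, 12.0) = 6.15.
        liminf_n integral(f_n) = sup over m of (inf of tail from m) = 6.15.
Step 3: Similarly sup of every tail = max of the period values = 13.21.
        limsup_n integral(f_n) = 13.21.
Step 4: Fatou's lemma: integral(liminf_n f_n) <= liminf_n integral(f_n) = 6.15.
        So the integral of the pointwise liminf is at most 6.15.


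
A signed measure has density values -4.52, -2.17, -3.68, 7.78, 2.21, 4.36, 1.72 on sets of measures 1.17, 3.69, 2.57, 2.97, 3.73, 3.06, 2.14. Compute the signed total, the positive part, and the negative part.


Step 1: Compute signed measure on each set:
  Set 1: -4.52 * 1.17 = -5.2884
  Set 2: -2.17 * 3.69 = -8.0073
  Set 3: -3.68 * 2.57 = -9.4576
  Set 4: 7.78 * 2.97 = 23.1066
  Set 5: 2.21 * 3.73 = 8.2433
  Set 6: 4.36 * 3.06 = 13.3416
  Set 7: 1.72 * 2.14 = 3.6808
Step 2: Total signed measure = (-5.2884) + (-8.0073) + (-9.4576) + (23.1066) + (8.2433) + (13.3416) + (3.6808)
     = 25.619
Step 3: Positive part mu+(X) = sum of positive contributions = 48.3723
Step 4: Negative part mu-(X) = |sum of negative contributions| = 22.7533


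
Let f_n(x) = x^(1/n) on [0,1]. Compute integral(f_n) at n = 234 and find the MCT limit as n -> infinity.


At n = 234: f_234(x) = x^(1/234).
Step 1: integral(x^(1/234), 0, 1) = [x^(1/234+1) / (1/234+1)] from 0 to 1
     = 1 / (1/234 + 1) = 1 / ((234+1)/234) = 234/(234+1)
     = 234/235 = 0.995745
Step 2: As n -> infinity, f_n(x) = x^(1/n) -> 1 for x in (0,1], and f_n is increasing in n.
By MCT, lim_n integral(f_n) = integral(lim_n f_n) = integral(1, 0, 1) = 1.
Step 3: Verify convergence: 234/235 = 0.995745 -> 1


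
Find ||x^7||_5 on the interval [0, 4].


Step 1: ||f||_5 = (integral_0^4 |x^7|^5 dx)^(1/5)
     = (integral_0^4 x^35 dx)^(1/5)
Step 2: integral_0^4 x^35 dx = [x^36/(36)] from 0 to 4 = 4^36/36
     = 4722366482869645213696/36 = 1.311768e+20
Step 3: ||f||_5 = (1.311768e+20)^(1/5) = 10557.751541


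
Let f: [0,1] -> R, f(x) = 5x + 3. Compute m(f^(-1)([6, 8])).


f^(-1)([6, 8]) = {x : 6 <= 5x + 3 <= 8}
Solving: (6 - 3)/5 <= x <= (8 - 3)/5
= [0.6, 1]
Intersecting with [0,1]: [0.6, 1]
Measure = 1 - 0.6 = 0.4


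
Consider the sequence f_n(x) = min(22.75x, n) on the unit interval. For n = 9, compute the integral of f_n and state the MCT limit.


f(x) = 22.75x on [0,1]; f_n(x) = min(22.75x, n). At n = 9:
Step 1: f(x) reaches 9 at x = 9/22.75 = 0.395604
Step 2: integral(f_9) = integral(22.75x, 0, 0.395604) + integral(9, 0.395604, 1)
       = 22.75*0.395604^2/2 + 9*(1 - 0.395604)
       = 1.78022 + 5.43956
       = 7.21978
Step 3: As n -> infinity, f_n increases to f, so by MCT integral(f_n) -> integral(f) = 22.75/2 = 11.375.
Convergence: integral(f_9) = 7.21978 -> 11.375 as n -> infinity


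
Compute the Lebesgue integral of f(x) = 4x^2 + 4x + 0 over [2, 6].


The Lebesgue integral of a Riemann-integrable function agrees with the Riemann integral.
Antiderivative F(x) = (4/3)x^3 + (4/2)x^2 + 0x
F(6) = (4/3)*6^3 + (4/2)*6^2 + 0*6
     = (4/3)*216 + (4/2)*36 + 0*6
     = 288 + 72 + 0
     = 360
F(2) = 18.666667
Integral = F(6) - F(2) = 360 - 18.666667 = 341.333333


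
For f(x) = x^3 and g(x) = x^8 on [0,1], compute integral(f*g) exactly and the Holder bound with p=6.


Step 1: Exact integral of f*g = integral(x^11, 0, 1) = 1/12
     = 0.083333
Step 2: Holder bound with p=6, q=1.2:
  ||f||_p = (integral x^18 dx)^(1/6) = (1/19)^(1/6) = 0.612173
  ||g||_q = (integral x^9.6 dx)^(1/1.2) = (1/10.6)^(1/1.2) = 0.139823
Step 3: Holder bound = ||f||_p * ||g||_q = 0.612173 * 0.139823 = 0.085596
Verification: 0.083333 <= 0.085596 (Holder holds)


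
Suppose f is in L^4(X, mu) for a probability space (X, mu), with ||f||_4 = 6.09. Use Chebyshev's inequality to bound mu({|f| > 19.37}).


Chebyshev/Markov inequality: mu(|f| > eps) <= (||f||_p / eps)^p
Step 1: ||f||_4 / eps = 6.09 / 19.37 = 0.314404
Step 2: Raise to power p = 4:
  (0.314404)^4 = 0.009771
Step 3: Therefore mu(|f| > 19.37) <= 0.009771


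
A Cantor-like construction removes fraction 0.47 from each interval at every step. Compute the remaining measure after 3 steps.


Step 1: At each step, fraction remaining = 1 - 0.47 = 0.53
Step 2: After 3 steps, measure = (0.53)^3
Step 3: Computing the power step by step:
  After step 1: 0.53
  After step 2: 0.2809
  After step 3: 0.148877
Result = 0.148877


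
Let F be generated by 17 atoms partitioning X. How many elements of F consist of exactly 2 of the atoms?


Each element of F is a union of some subset of the 17 atoms.
Elements that are unions of exactly 2 atoms correspond to 2-element subsets of the 17 atoms.
Count = C(17, 2) = 17! / (2! * 15!) = 136.


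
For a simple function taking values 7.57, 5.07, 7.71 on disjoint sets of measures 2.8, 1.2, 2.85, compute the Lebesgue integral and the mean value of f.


Step 1: Integral = sum(value_i * measure_i)
= 7.57*2.8 + 5.07*1.2 + 7.71*2.85
= 21.196 + 6.084 + 21.9735
= 49.2535
Step 2: Total measure of domain = 2.8 + 1.2 + 2.85 = 6.85
Step 3: Average value = 49.2535 / 6.85 = 7.190292


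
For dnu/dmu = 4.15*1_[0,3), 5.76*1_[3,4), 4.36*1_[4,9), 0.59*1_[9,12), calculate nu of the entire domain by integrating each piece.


Integrate each piece of the Radon-Nikodym derivative:
Step 1: integral_0^3 4.15 dx = 4.15*(3-0) = 4.15*3 = 12.45
Step 2: integral_3^4 5.76 dx = 5.76*(4-3) = 5.76*1 = 5.76
Step 3: integral_4^9 4.36 dx = 4.36*(9-4) = 4.36*5 = 21.8
Step 4: integral_9^12 0.59 dx = 0.59*(12-9) = 0.59*3 = 1.77
Total: 12.45 + 5.76 + 21.8 + 1.77 = 41.78


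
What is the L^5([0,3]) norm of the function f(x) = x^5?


Step 1: ||f||_5 = (integral_0^3 |x^5|^5 dx)^(1/5)
     = (integral_0^3 x^25 dx)^(1/5)
Step 2: integral_0^3 x^25 dx = [x^26/(26)] from 0 to 3 = 3^26/26
     = 2541865828329/26 = 9.776407e+10
Step 3: ||f||_5 = (9.776407e+10)^(1/5) = 157.774152


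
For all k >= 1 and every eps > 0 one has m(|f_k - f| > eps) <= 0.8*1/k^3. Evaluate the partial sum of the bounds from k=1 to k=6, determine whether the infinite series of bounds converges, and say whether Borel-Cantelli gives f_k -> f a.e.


Step 1: List the terms 0.8*1/k^3 for k = 1 to 6:
  k=1: 0.8
  k=2: 0.1
  k=3: 0.02963
  k=4: 0.0125
  k=5: 0.0064
  k=6: 0.003704
Step 2: Partial sum = 0.8 + 0.1 + 0.02963 + 0.0125 + 0.0064 + 0.003704
     = 0.952233
Step 3: The full series sum_(k>=1) 0.8*1/k^3 converges (p-series with p = 3 > 1; a constant multiple of a convergent series converges).
Step 4: Fix eps > 0. Since sum_k m(|f_k - f| > eps) < infinity, the Borel-Cantelli lemma gives
        m(limsup_k {|f_k - f| > eps}) = 0, i.e. for a.e. x, |f_k(x) - f(x)| <= eps for all large k.
        Applying this with eps = 1/j for j = 1, 2, ... and intersecting the countably many full-measure sets,
        for a.e. x we get limsup_k |f_k(x) - f(x)| <= 1/j for every j, hence f_k -> f almost everywhere.
Conclusion: series converges; Borel-Cantelli yields f_k -> f a.e.


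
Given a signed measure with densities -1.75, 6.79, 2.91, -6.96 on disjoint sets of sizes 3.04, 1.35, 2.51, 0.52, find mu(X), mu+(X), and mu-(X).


Step 1: Compute signed measure on each set:
  Set 1: -1.75 * 3.04 = -5.32
  Set 2: 6.79 * 1.35 = 9.1665
  Set 3: 2.91 * 2.51 = 7.3041
  Set 4: -6.96 * 0.52 = -3.6192
Step 2: Total signed measure = (-5.32) + (9.1665) + (7.3041) + (-3.6192)
     = 7.5314
Step 3: Positive part mu+(X) = sum of positive contributions = 16.4706
Step 4: Negative part mu-(X) = |sum of negative contributions| = 8.9392


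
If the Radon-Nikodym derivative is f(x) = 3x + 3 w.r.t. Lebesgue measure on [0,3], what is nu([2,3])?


nu(A) = integral_A (dnu/dmu) dmu = integral_2^3 (3x + 3) dx
Step 1: Antiderivative F(x) = (3/2)x^2 + 3x
Step 2: F(3) = (3/2)*3^2 + 3*3 = 13.5 + 9 = 22.5
Step 3: F(2) = (3/2)*2^2 + 3*2 = 6 + 6 = 12
Step 4: nu([2,3]) = F(3) - F(2) = 22.5 - 12 = 10.5


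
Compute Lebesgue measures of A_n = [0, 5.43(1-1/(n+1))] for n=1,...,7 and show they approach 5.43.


By continuity of measure from below: if A_n increases to A, then m(A_n) -> m(A).
Here A = [0, 5.43], so m(A) = 5.43
Step 1: a_1 = 5.43*(1 - 1/2) = 2.715, m(A_1) = 2.715
Step 2: a_2 = 5.43*(1 - 1/3) = 3.62, m(A_2) = 3.62
Step 3: a_3 = 5.43*(1 - 1/4) = 4.0725, m(A_3) = 4.0725
Step 4: a_4 = 5.43*(1 - 1/5) = 4.344, m(A_4) = 4.344
Step 5: a_5 = 5.43*(1 - 1/6) = 4.525, m(A_5) = 4.525
Step 6: a_6 = 5.43*(1 - 1/7) = 4.6543, m(A_6) = 4.6543
Step 7: a_7 = 5.43*(1 - 1/8) = 4.7512, m(A_7) = 4.7512
Limit: m(A_n) -> m([0,5.43]) = 5.43


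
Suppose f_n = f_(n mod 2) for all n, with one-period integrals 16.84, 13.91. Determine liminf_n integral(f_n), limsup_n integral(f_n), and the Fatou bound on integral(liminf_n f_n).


The sequence (integral(f_n)) is periodic with period 2, repeating the values 16.84, 13.91 indefinitely.
Step 1: For a periodic sequence, every tail (a_m, a_(m+1), ...) contains all 2 period values infinitely often.
Step 2: Hence inf of every tail = min of the period values = min(16.84, 13.91) = 13.91.
        liminf_n integral(f_n) = sup over m of (inf of tail from m) = 13.91.
Step 3: Similarly sup of every tail = max of the period values = 16.84.
        limsup_n integral(f_n) = 16.84.
Step 4: Fatou's lemma: integral(liminf_n f_n) <= liminf_n integral(f_n) = 13.91.
        So the integral of the pointwise liminf is at most 13.91.


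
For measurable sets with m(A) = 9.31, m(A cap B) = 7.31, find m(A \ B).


m(A \ B) = m(A) - m(A n B)
= 9.31 - 7.31
= 2


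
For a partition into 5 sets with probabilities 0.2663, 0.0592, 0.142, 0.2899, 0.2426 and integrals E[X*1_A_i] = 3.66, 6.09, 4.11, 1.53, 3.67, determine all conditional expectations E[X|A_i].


For each cell A_i: E[X|A_i] = E[X*1_A_i] / P(A_i)
Step 1: E[X|A_1] = 3.66 / 0.2663 = 13.743898
Step 2: E[X|A_2] = 6.09 / 0.0592 = 102.871622
Step 3: E[X|A_3] = 4.11 / 0.142 = 28.943662
Step 4: E[X|A_4] = 1.53 / 0.2899 = 5.277682
Step 5: E[X|A_5] = 3.67 / 0.2426 = 15.127782
Verification: E[X] = sum E[X*1_A_i] = 3.66 + 6.09 + 4.11 + 1.53 + 3.67 = 19.06


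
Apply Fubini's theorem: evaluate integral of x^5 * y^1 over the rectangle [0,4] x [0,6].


By Fubini's theorem, the double integral factors as a product of single integrals:
Step 1: integral_0^4 x^5 dx = [x^6/6] from 0 to 4
     = 4^6/6 = 682.666667
Step 2: integral_0^6 y^1 dy = [y^2/2] from 0 to 6
     = 6^2/2 = 18
Step 3: Double integral = 682.666667 * 18 = 12288


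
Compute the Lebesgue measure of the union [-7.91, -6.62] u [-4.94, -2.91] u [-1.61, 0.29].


For pairwise disjoint intervals, m(union) = sum of lengths.
= (-6.62 - -7.91) + (-2.91 - -4.94) + (0.29 - -1.61)
= 1.29 + 2.03 + 1.9
= 5.22


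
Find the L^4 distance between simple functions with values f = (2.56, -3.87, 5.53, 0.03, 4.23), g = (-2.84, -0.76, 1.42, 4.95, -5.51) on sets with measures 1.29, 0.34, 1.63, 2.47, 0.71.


Step 1: Compute differences f_i - g_i:
  2.56 - -2.84 = 5.4
  -3.87 - -0.76 = -3.11
  5.53 - 1.42 = 4.11
  0.03 - 4.95 = -4.92
  4.23 - -5.51 = 9.74
Step 2: Compute |diff|^4 * measure for each set:
  |5.4|^4 * 1.29 = 850.3056 * 1.29 = 1096.894224
  |-3.11|^4 * 0.34 = 93.549518 * 0.34 = 31.806836
  |4.11|^4 * 1.63 = 285.343042 * 1.63 = 465.109159
  |-4.92|^4 * 2.47 = 585.949801 * 2.47 = 1447.296008
  |9.74|^4 * 0.71 = 8999.86153 * 0.71 = 6389.901686
Step 3: Sum = 9431.007914
Step 4: ||f-g||_4 = (9431.007914)^(1/4) = 9.854612


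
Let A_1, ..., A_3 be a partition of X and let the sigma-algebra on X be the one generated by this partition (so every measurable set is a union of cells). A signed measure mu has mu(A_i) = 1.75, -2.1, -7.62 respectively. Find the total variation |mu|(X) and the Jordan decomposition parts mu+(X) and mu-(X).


Step 1: Every measurable set is a union of atoms (the cells / points), so a Hahn decomposition is
  obtained by grouping atoms by sign: P = union of atoms with mu > 0, N = union of the remaining atoms.
  Atoms in P (indices): 1;  atoms in N (indices): 2, 3
  Positive values: 1.75
  Negative values: -2.1, -7.62
Step 2: mu+(X) = mu(P) = sum of positive atom values = 1.75
Step 3: mu-(X) = -mu(N) = sum of |negative atom values| = 9.72
Step 4: |mu|(X) = mu+(X) + mu-(X) = 1.75 + 9.72 = 11.47


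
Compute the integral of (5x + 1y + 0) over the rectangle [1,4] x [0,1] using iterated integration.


By Fubini, integrate in x first, then y.
Step 1: Fix y, integrate over x in [1,4]:
  integral(5x + 1y + 0, x=1..4)
  = 5*(4^2 - 1^2)/2 + (1y + 0)*(4 - 1)
  = 37.5 + (1y + 0)*3
  = 37.5 + 3y + 0
  = 37.5 + 3y
Step 2: Integrate over y in [0,1]:
  integral(37.5 + 3y, y=0..1)
  = 37.5*1 + 3*(1^2 - 0^2)/2
  = 37.5 + 1.5
  = 39


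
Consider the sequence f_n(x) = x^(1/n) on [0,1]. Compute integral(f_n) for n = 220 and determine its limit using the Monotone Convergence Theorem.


At n = 220: f_220(x) = x^(1/220).
Step 1: integral(x^(1/220), 0, 1) = [x^(1/220+1) / (1/220+1)] from 0 to 1
     = 1 / (1/220 + 1) = 1 / ((220+1)/220) = 220/(220+1)
     = 220/221 = 0.995475
Step 2: As n -> infinity, f_n(x) = x^(1/n) -> 1 for x in (0,1], and f_n is increasing in n.
By MCT, lim_n integral(f_n) = integral(lim_n f_n) = integral(1, 0, 1) = 1.
Step 3: Verify convergence: 220/221 = 0.995475 -> 1


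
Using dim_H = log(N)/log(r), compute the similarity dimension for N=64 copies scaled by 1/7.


For a self-similar set with N copies scaled by 1/r:
dim_H = log(N)/log(r) = log(64)/log(7)
= 4.158883/1.94591
= 2.137243


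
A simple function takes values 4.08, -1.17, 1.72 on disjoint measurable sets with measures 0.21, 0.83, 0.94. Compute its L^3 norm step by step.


Step 1: Compute |f_i|^3 for each value:
  |4.08|^3 = 67.917312
  |-1.17|^3 = 1.601613
  |1.72|^3 = 5.088448
Step 2: Multiply by measures and sum:
  67.917312 * 0.21 = 14.262636
  1.601613 * 0.83 = 1.329339
  5.088448 * 0.94 = 4.783141
Sum = 14.262636 + 1.329339 + 4.783141 = 20.375115
Step 3: Take the p-th root:
||f||_3 = (20.375115)^(1/3) = 2.731283


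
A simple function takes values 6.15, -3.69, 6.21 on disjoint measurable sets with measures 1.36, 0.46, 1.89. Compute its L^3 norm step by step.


Step 1: Compute |f_i|^3 for each value:
  |6.15|^3 = 232.608375
  |-3.69|^3 = 50.243409
  |6.21|^3 = 239.483061
Step 2: Multiply by measures and sum:
  232.608375 * 1.36 = 316.34739
  50.243409 * 0.46 = 23.111968
  239.483061 * 1.89 = 452.622985
Sum = 316.34739 + 23.111968 + 452.622985 = 792.082343
Step 3: Take the p-th root:
||f||_3 = (792.082343)^(1/3) = 9.252451


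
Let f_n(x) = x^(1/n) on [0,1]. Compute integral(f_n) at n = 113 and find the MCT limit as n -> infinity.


At n = 113: f_113(x) = x^(1/113).
Step 1: integral(x^(1/113), 0, 1) = [x^(1/113+1) / (1/113+1)] from 0 to 1
     = 1 / (1/113 + 1) = 1 / ((113+1)/113) = 113/(113+1)
     = 113/114 = 0.991228
Step 2: As n -> infinity, f_n(x) = x^(1/n) -> 1 for x in (0,1], and f_n is increasing in n.
By MCT, lim_n integral(f_n) = integral(lim_n f_n) = integral(1, 0, 1) = 1.
Step 3: Verify convergence: 113/114 = 0.991228 -> 1


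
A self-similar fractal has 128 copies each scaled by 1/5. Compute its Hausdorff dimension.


For a self-similar set with N copies scaled by 1/r:
dim_H = log(N)/log(r) = log(128)/log(5)
= 4.85203/1.609438
= 3.014736


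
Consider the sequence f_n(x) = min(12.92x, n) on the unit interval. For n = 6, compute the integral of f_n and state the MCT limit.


f(x) = 12.92x on [0,1]; f_n(x) = min(12.92x, n). At n = 6:
Step 1: f(x) reaches 6 at x = 6/12.92 = 0.464396
Step 2: integral(f_6) = integral(12.92x, 0, 0.464396) + integral(6, 0.464396, 1)
       = 12.92*0.464396^2/2 + 6*(1 - 0.464396)
       = 1.393189 + 3.213622
       = 4.606811
Step 3: As n -> infinity, f_n increases to f, so by MCT integral(f_n) -> integral(f) = 12.92/2 = 6.46.
Convergence: integral(f_6) = 4.606811 -> 6.46 as n -> infinity


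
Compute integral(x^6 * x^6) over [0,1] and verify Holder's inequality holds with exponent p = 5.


Step 1: Exact integral of f*g = integral(x^12, 0, 1) = 1/13
     = 0.076923
Step 2: Holder bound with p=5, q=1.25:
  ||f||_p = (integral x^30 dx)^(1/5) = (1/31)^(1/5) = 0.503185
  ||g||_q = (integral x^7.5 dx)^(1/1.25) = (1/8.5)^(1/1.25) = 0.180495
Step 3: Holder bound = ||f||_p * ||g||_q = 0.503185 * 0.180495 = 0.090822
Verification: 0.076923 <= 0.090822 (Holder holds)


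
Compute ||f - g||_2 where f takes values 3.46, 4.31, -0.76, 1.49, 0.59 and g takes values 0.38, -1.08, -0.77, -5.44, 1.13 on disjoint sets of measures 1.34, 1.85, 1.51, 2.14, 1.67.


Step 1: Compute differences f_i - g_i:
  3.46 - 0.38 = 3.08
  4.31 - -1.08 = 5.39
  -0.76 - -0.77 = 0.01
  1.49 - -5.44 = 6.93
  0.59 - 1.13 = -0.54
Step 2: Compute |diff|^2 * measure for each set:
  |3.08|^2 * 1.34 = 9.4864 * 1.34 = 12.711776
  |5.39|^2 * 1.85 = 29.0521 * 1.85 = 53.746385
  |0.01|^2 * 1.51 = 1.000000e-04 * 1.51 = 1.510000e-04
  |6.93|^2 * 2.14 = 48.0249 * 2.14 = 102.773286
  |-0.54|^2 * 1.67 = 0.2916 * 1.67 = 0.486972
Step 3: Sum = 169.71857
Step 4: ||f-g||_2 = (169.71857)^(1/2) = 13.027608


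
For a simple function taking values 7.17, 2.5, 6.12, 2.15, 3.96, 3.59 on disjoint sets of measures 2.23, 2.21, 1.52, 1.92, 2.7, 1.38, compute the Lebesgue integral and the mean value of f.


Step 1: Integral = sum(value_i * measure_i)
= 7.17*2.23 + 2.5*2.21 + 6.12*1.52 + 2.15*1.92 + 3.96*2.7 + 3.59*1.38
= 15.9891 + 5.525 + 9.3024 + 4.128 + 10.692 + 4.9542
= 50.5907
Step 2: Total measure of domain = 2.23 + 2.21 + 1.52 + 1.92 + 2.7 + 1.38 = 11.96
Step 3: Average value = 50.5907 / 11.96 = 4.229992


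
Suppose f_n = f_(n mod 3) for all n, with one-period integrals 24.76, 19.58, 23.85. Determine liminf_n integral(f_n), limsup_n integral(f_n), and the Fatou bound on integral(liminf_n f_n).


The sequence (integral(f_n)) is periodic with period 3, repeating the values 24.76, 19.58, 23.85 indefinitely.
Step 1: For a periodic sequence, every tail (a_m, a_(m+1), ...) contains all 3 period values infinitely often.
Step 2: Hence inf of every tail = min of the period values = min(24.76, 19.58, 23.85) = 19.58.
        liminf_n integral(f_n) = sup over m of (inf of tail from m) = 19.58.
Step 3: Similarly sup of every tail = max of the period values = 24.76.
        limsup_n integral(f_n) = 24.76.
Step 4: Fatou's lemma: integral(liminf_n f_n) <= liminf_n integral(f_n) = 19.58.
        So the integral of the pointwise liminf is at most 19.58.


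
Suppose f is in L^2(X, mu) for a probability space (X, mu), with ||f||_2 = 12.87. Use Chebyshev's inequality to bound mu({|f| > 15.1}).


Chebyshev/Markov inequality: mu(|f| > eps) <= (||f||_p / eps)^p
Step 1: ||f||_2 / eps = 12.87 / 15.1 = 0.852318
Step 2: Raise to power p = 2:
  (0.852318)^2 = 0.726446
Step 3: Therefore mu(|f| > 15.1) <= 0.726446


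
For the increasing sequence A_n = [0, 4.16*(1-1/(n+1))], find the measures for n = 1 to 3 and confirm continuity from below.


By continuity of measure from below: if A_n increases to A, then m(A_n) -> m(A).
Here A = [0, 4.16], so m(A) = 4.16
Step 1: a_1 = 4.16*(1 - 1/2) = 2.08, m(A_1) = 2.08
Step 2: a_2 = 4.16*(1 - 1/3) = 2.7733, m(A_2) = 2.7733
Step 3: a_3 = 4.16*(1 - 1/4) = 3.12, m(A_3) = 3.12
Limit: m(A_n) -> m([0,4.16]) = 4.16


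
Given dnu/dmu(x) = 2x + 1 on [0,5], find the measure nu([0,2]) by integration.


nu(A) = integral_A (dnu/dmu) dmu = integral_0^2 (2x + 1) dx
Step 1: Antiderivative F(x) = (2/2)x^2 + 1x
Step 2: F(2) = (2/2)*2^2 + 1*2 = 4 + 2 = 6
Step 3: F(0) = (2/2)*0^2 + 1*0 = 0.0 + 0 = 0.0
Step 4: nu([0,2]) = F(2) - F(0) = 6 - 0.0 = 6


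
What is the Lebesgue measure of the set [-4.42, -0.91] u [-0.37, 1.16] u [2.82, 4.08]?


For pairwise disjoint intervals, m(union) = sum of lengths.
= (-0.91 - -4.42) + (1.16 - -0.37) + (4.08 - 2.82)
= 3.51 + 1.53 + 1.26
= 6.3


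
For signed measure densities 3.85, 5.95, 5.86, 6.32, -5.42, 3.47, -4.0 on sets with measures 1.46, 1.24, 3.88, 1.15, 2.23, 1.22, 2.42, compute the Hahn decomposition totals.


Step 1: Compute signed measure on each set:
  Set 1: 3.85 * 1.46 = 5.621
  Set 2: 5.95 * 1.24 = 7.378
  Set 3: 5.86 * 3.88 = 22.7368
  Set 4: 6.32 * 1.15 = 7.268
  Set 5: -5.42 * 2.23 = -12.0866
  Set 6: 3.47 * 1.22 = 4.2334
  Set 7: -4.0 * 2.42 = -9.68
Step 2: Total signed measure = (5.621) + (7.378) + (22.7368) + (7.268) + (-12.0866) + (4.2334) + (-9.68)
     = 25.4706
Step 3: Positive part mu+(X) = sum of positive contributions = 47.2372
Step 4: Negative part mu-(X) = |sum of negative contributions| = 21.7666


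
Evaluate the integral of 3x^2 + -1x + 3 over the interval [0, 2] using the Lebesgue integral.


The Lebesgue integral of a Riemann-integrable function agrees with the Riemann integral.
Antiderivative F(x) = (3/3)x^3 + (-1/2)x^2 + 3x
F(2) = (3/3)*2^3 + (-1/2)*2^2 + 3*2
     = (3/3)*8 + (-1/2)*4 + 3*2
     = 8 + -2 + 6
     = 12
F(0) = 0.0
Integral = F(2) - F(0) = 12 - 0.0 = 12


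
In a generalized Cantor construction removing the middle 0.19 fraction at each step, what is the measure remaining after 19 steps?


Step 1: At each step, fraction remaining = 1 - 0.19 = 0.81
Step 2: After 19 steps, measure = (0.81)^19
Result = 0.018248


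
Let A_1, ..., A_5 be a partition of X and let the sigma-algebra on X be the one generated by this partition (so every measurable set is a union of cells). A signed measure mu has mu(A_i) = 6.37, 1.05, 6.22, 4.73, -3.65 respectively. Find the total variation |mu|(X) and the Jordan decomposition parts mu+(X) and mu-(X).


Step 1: Every measurable set is a union of atoms (the cells / points), so a Hahn decomposition is
  obtained by grouping atoms by sign: P = union of atoms with mu > 0, N = union of the remaining atoms.
  Atoms in P (indices): 1, 2, 3, 4;  atoms in N (indices): 5
  Positive values: 6.37, 1.05, 6.22, 4.73
  Negative values: -3.65
Step 2: mu+(X) = mu(P) = sum of positive atom values = 18.37
Step 3: mu-(X) = -mu(N) = sum of |negative atom values| = 3.65
Step 4: |mu|(X) = mu+(X) + mu-(X) = 18.37 + 3.65 = 22.02


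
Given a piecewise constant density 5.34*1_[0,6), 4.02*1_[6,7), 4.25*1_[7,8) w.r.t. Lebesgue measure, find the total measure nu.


Integrate each piece of the Radon-Nikodym derivative:
Step 1: integral_0^6 5.34 dx = 5.34*(6-0) = 5.34*6 = 32.04
Step 2: integral_6^7 4.02 dx = 4.02*(7-6) = 4.02*1 = 4.02
Step 3: integral_7^8 4.25 dx = 4.25*(8-7) = 4.25*1 = 4.25
Total: 32.04 + 4.02 + 4.25 = 40.31


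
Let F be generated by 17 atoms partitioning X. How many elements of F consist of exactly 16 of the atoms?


Each element of F is a union of some subset of the 17 atoms.
Elements that are unions of exactly 16 atoms correspond to 16-element subsets of the 17 atoms.
Count = C(17, 16) = 17! / (16! * 1!) = 17.


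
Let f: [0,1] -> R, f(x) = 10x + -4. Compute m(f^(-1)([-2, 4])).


f^(-1)([-2, 4]) = {x : -2 <= 10x + -4 <= 4}
Solving: (-2 - -4)/10 <= x <= (4 - -4)/10
= [0.2, 0.8]
Intersecting with [0,1]: [0.2, 0.8]
Measure = 0.8 - 0.2 = 0.6


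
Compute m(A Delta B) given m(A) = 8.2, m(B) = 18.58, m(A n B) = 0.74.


m(A Delta B) = m(A) + m(B) - 2*m(A n B)
= 8.2 + 18.58 - 2*0.74
= 8.2 + 18.58 - 1.48
= 25.3


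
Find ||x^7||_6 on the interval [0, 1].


Step 1: ||f||_6 = (integral_0^1 |x^7|^6 dx)^(1/6)
     = (integral_0^1 x^42 dx)^(1/6)
Step 2: integral_0^1 x^42 dx = [x^43/(43)] from 0 to 1 = 1^43/43
     = 1/43 = 0.023256
Step 3: ||f||_6 = (0.023256)^(1/6) = 0.534263


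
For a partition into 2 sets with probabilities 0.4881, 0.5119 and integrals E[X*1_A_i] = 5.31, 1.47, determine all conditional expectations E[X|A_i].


For each cell A_i: E[X|A_i] = E[X*1_A_i] / P(A_i)
Step 1: E[X|A_1] = 5.31 / 0.4881 = 10.878918
Step 2: E[X|A_2] = 1.47 / 0.5119 = 2.871655
Verification: E[X] = sum E[X*1_A_i] = 5.31 + 1.47 = 6.78


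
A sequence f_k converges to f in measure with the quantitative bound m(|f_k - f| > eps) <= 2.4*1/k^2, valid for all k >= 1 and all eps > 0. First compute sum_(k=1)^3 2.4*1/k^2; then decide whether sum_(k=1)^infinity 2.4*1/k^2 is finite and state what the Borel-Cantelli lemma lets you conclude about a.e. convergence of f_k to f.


Step 1: List the terms 2.4*1/k^2 for k = 1 to 3:
  k=1: 2.4
  k=2: 0.6
  k=3: 0.266667
Step 2: Partial sum = 2.4 + 0.6 + 0.266667
     = 3.266667
Step 3: The full series sum_(k>=1) 2.4*1/k^2 converges (p-series with p = 2 > 1; a constant multiple of a convergent series converges).
Step 4: Fix eps > 0. Since sum_k m(|f_k - f| > eps) < infinity, the Borel-Cantelli lemma gives
        m(limsup_k {|f_k - f| > eps}) = 0, i.e. for a.e. x, |f_k(x) - f(x)| <= eps for all large k.
        Applying this with eps = 1/j for j = 1, 2, ... and intersecting the countably many full-measure sets,
        for a.e. x we get limsup_k |f_k(x) - f(x)| <= 1/j for every j, hence f_k -> f almost everywhere.
Conclusion: series converges; Borel-Cantelli yields f_k -> f a.e.


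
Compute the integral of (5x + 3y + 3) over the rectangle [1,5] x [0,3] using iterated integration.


By Fubini, integrate in x first, then y.
Step 1: Fix y, integrate over x in [1,5]:
  integral(5x + 3y + 3, x=1..5)
  = 5*(5^2 - 1^2)/2 + (3y + 3)*(5 - 1)
  = 60 + (3y + 3)*4
  = 60 + 12y + 12
  = 72 + 12y
Step 2: Integrate over y in [0,3]:
  integral(72 + 12y, y=0..3)
  = 72*3 + 12*(3^2 - 0^2)/2
  = 216 + 54
  = 270


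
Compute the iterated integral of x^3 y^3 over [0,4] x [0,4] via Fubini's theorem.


By Fubini's theorem, the double integral factors as a product of single integrals:
Step 1: integral_0^4 x^3 dx = [x^4/4] from 0 to 4
     = 4^4/4 = 64
Step 2: integral_0^4 y^3 dy = [y^4/4] from 0 to 4
     = 4^4/4 = 64
Step 3: Double integral = 64 * 64 = 4096


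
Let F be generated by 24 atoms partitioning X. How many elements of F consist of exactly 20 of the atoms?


Each element of F is a union of some subset of the 24 atoms.
Elements that are unions of exactly 20 atoms correspond to 20-element subsets of the 24 atoms.
Count = C(24, 20) = 24! / (20! * 4!) = 10626.


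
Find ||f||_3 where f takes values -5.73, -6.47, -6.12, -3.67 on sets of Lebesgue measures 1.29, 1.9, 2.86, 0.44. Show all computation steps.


Step 1: Compute |f_i|^3 for each value:
  |-5.73|^3 = 188.132517
  |-6.47|^3 = 270.840023
  |-6.12|^3 = 229.220928
  |-3.67|^3 = 49.430863
Step 2: Multiply by measures and sum:
  188.132517 * 1.29 = 242.690947
  270.840023 * 1.9 = 514.596044
  229.220928 * 2.86 = 655.571854
  49.430863 * 0.44 = 21.74958
Sum = 242.690947 + 514.596044 + 655.571854 + 21.74958 = 1434.608424
Step 3: Take the p-th root:
||f||_3 = (1434.608424)^(1/3) = 11.278321


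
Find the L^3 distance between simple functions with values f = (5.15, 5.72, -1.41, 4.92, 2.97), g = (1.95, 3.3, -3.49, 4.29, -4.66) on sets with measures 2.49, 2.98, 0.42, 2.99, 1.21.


Step 1: Compute differences f_i - g_i:
  5.15 - 1.95 = 3.2
  5.72 - 3.3 = 2.42
  -1.41 - -3.49 = 2.08
  4.92 - 4.29 = 0.63
  2.97 - -4.66 = 7.63
Step 2: Compute |diff|^3 * measure for each set:
  |3.2|^3 * 2.49 = 32.768 * 2.49 = 81.59232
  |2.42|^3 * 2.98 = 14.172488 * 2.98 = 42.234014
  |2.08|^3 * 0.42 = 8.998912 * 0.42 = 3.779543
  |0.63|^3 * 2.99 = 0.250047 * 2.99 = 0.747641
  |7.63|^3 * 1.21 = 444.194947 * 1.21 = 537.475886
Step 3: Sum = 665.829404
Step 4: ||f-g||_3 = (665.829404)^(1/3) = 8.732146


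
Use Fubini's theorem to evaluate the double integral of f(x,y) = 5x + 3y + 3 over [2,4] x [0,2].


By Fubini, integrate in x first, then y.
Step 1: Fix y, integrate over x in [2,4]:
  integral(5x + 3y + 3, x=2..4)
  = 5*(4^2 - 2^2)/2 + (3y + 3)*(4 - 2)
  = 30 + (3y + 3)*2
  = 30 + 6y + 6
  = 36 + 6y
Step 2: Integrate over y in [0,2]:
  integral(36 + 6y, y=0..2)
  = 36*2 + 6*(2^2 - 0^2)/2
  = 72 + 12
  = 84


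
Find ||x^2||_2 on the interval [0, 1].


Step 1: ||f||_2 = (integral_0^1 |x^2|^2 dx)^(1/2)
     = (integral_0^1 x^4 dx)^(1/2)
Step 2: integral_0^1 x^4 dx = [x^5/(5)] from 0 to 1 = 1^5/5
     = 1/5 = 0.2
Step 3: ||f||_2 = (0.2)^(1/2) = 0.447214


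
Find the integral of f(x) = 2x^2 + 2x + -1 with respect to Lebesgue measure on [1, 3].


The Lebesgue integral of a Riemann-integrable function agrees with the Riemann integral.
Antiderivative F(x) = (2/3)x^3 + (2/2)x^2 + -1x
F(3) = (2/3)*3^3 + (2/2)*3^2 + -1*3
     = (2/3)*27 + (2/2)*9 + -1*3
     = 18 + 9 + -3
     = 24
F(1) = 0.666667
Integral = F(3) - F(1) = 24 - 0.666667 = 23.333333


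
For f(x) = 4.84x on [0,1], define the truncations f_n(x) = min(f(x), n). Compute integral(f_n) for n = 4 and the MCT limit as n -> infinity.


f(x) = 4.84x on [0,1]; f_n(x) = min(4.84x, n). At n = 4:
Step 1: f(x) reaches 4 at x = 4/4.84 = 0.826446
Step 2: integral(f_4) = integral(4.84x, 0, 0.826446) + integral(4, 0.826446, 1)
       = 4.84*0.826446^2/2 + 4*(1 - 0.826446)
       = 1.652893 + 0.694215
       = 2.347107
Step 3: As n -> infinity, f_n increases to f, so by MCT integral(f_n) -> integral(f) = 4.84/2 = 2.42.
Convergence: integral(f_4) = 2.347107 -> 2.42 as n -> infinity


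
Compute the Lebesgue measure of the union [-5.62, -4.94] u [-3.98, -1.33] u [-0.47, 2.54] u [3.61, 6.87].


For pairwise disjoint intervals, m(union) = sum of lengths.
= (-4.94 - -5.62) + (-1.33 - -3.98) + (2.54 - -0.47) + (6.87 - 3.61)
= 0.68 + 2.65 + 3.01 + 3.26
= 9.6


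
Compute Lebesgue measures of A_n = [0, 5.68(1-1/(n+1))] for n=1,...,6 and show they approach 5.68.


By continuity of measure from below: if A_n increases to A, then m(A_n) -> m(A).
Here A = [0, 5.68], so m(A) = 5.68
Step 1: a_1 = 5.68*(1 - 1/2) = 2.84, m(A_1) = 2.84
Step 2: a_2 = 5.68*(1 - 1/3) = 3.7867, m(A_2) = 3.7867
Step 3: a_3 = 5.68*(1 - 1/4) = 4.26, m(A_3) = 4.26
Step 4: a_4 = 5.68*(1 - 1/5) = 4.544, m(A_4) = 4.544
Step 5: a_5 = 5.68*(1 - 1/6) = 4.7333, m(A_5) = 4.7333
Step 6: a_6 = 5.68*(1 - 1/7) = 4.8686, m(A_6) = 4.8686
Limit: m(A_n) -> m([0,5.68]) = 5.68


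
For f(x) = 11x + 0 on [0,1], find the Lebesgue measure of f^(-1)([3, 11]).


f^(-1)([3, 11]) = {x : 3 <= 11x + 0 <= 11}
Solving: (3 - 0)/11 <= x <= (11 - 0)/11
= [0.272727, 1]
Intersecting with [0,1]: [0.272727, 1]
Measure = 1 - 0.272727 = 0.727273


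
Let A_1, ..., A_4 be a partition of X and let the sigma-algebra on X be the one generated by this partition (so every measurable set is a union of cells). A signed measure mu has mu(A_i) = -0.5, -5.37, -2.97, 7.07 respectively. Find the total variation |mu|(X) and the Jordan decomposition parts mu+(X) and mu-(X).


Step 1: Every measurable set is a union of atoms (the cells / points), so a Hahn decomposition is
  obtained by grouping atoms by sign: P = union of atoms with mu > 0, N = union of the remaining atoms.
  Atoms in P (indices): 4;  atoms in N (indices): 1, 2, 3
  Positive values: 7.07
  Negative values: -0.5, -5.37, -2.97
Step 2: mu+(X) = mu(P) = sum of positive atom values = 7.07
Step 3: mu-(X) = -mu(N) = sum of |negative atom values| = 8.84
Step 4: |mu|(X) = mu+(X) + mu-(X) = 7.07 + 8.84 = 15.91


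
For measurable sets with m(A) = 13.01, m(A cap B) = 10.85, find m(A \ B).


m(A \ B) = m(A) - m(A n B)
= 13.01 - 10.85
= 2.16


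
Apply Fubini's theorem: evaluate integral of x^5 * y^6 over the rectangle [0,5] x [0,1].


By Fubini's theorem, the double integral factors as a product of single integrals:
Step 1: integral_0^5 x^5 dx = [x^6/6] from 0 to 5
     = 5^6/6 = 2604.166667
Step 2: integral_0^1 y^6 dy = [y^7/7] from 0 to 1
     = 1^7/7 = 0.142857
Step 3: Double integral = 2604.166667 * 0.142857 = 372.02381


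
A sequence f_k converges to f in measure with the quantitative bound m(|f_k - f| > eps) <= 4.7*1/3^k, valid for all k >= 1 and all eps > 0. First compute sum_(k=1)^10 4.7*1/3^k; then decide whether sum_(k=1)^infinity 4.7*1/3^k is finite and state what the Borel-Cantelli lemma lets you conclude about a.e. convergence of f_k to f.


Step 1: List the terms 4.7*1/3^k for k = 1 to 10:
  k=1: 1.566667
  k=2: 0.522222
  k=3: 0.174074
  k=4: 0.058025
  k=5: 0.019342
  k=6: 0.006447
  k=7: 0.002149
  k=8: 7.163542e-04
  k=9: 2.387847e-04
  k=10: 7.959491e-05
Step 2: Partial sum = 1.566667 + 0.522222 + 0.174074 + 0.058025 + 0.019342 + 0.006447 + 0.002149 + 7.163542e-04 + 2.387847e-04 + 7.959491e-05
     = 2.34996
Step 3: The full series sum_(k>=1) 4.7*1/3^k converges (geometric series with ratio 1/3 < 1; a constant multiple of a convergent series converges).
Step 4: Fix eps > 0. Since sum_k m(|f_k - f| > eps) < infinity, the Borel-Cantelli lemma gives
        m(limsup_k {|f_k - f| > eps}) = 0, i.e. for a.e. x, |f_k(x) - f(x)| <= eps for all large k.
        Applying this with eps = 1/j for j = 1, 2, ... and intersecting the countably many full-measure sets,
        for a.e. x we get limsup_k |f_k(x) - f(x)| <= 1/j for every j, hence f_k -> f almost everywhere.
Conclusion: series converges; Borel-Cantelli yields f_k -> f a.e.
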